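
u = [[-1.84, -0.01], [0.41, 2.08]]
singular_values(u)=[2.21, 1.73]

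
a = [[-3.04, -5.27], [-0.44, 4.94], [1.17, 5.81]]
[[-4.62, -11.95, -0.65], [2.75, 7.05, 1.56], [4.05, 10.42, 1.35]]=a @ [[0.48, 1.26, -0.29], [0.6, 1.54, 0.29]]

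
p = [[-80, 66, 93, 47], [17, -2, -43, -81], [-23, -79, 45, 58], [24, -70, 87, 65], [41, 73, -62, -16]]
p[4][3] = -16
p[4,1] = 73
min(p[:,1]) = -79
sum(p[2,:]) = 1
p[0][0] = -80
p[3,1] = -70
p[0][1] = 66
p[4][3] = -16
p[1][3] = -81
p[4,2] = -62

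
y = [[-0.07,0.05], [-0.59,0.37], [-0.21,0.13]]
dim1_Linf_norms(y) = [0.07, 0.59, 0.21]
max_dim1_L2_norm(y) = 0.7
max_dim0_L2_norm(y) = 0.63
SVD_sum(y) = [[-0.07, 0.05],[-0.59, 0.37],[-0.21, 0.13]] + [[0.00, 0.00], [-0.0, -0.00], [-0.0, -0.00]]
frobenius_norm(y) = 0.74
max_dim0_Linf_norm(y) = 0.59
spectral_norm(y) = 0.74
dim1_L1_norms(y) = [0.12, 0.96, 0.34]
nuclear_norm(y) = 0.75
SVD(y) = [[-0.12, 0.96], [-0.94, -0.02], [-0.33, -0.28]] @ diag([0.7438892598270567, 0.005363684736595798]) @ [[0.85, -0.53],[0.53, 0.85]]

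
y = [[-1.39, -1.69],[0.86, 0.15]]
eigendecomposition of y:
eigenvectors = [[0.81+0.00j, 0.81-0.00j], [(-0.37-0.45j), -0.37+0.45j]]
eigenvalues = [(-0.62+0.93j), (-0.62-0.93j)]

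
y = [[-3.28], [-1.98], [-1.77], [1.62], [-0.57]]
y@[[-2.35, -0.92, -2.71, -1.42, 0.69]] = [[7.71, 3.02, 8.89, 4.66, -2.26], [4.65, 1.82, 5.37, 2.81, -1.37], [4.16, 1.63, 4.80, 2.51, -1.22], [-3.81, -1.49, -4.39, -2.3, 1.12], [1.34, 0.52, 1.54, 0.81, -0.39]]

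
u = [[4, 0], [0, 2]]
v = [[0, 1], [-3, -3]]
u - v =[[4, -1], [3, 5]]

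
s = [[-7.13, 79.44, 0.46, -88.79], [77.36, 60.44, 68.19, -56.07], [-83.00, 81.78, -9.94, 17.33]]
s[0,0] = -7.13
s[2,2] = -9.94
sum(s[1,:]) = 149.92000000000002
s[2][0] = -83.0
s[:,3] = [-88.79, -56.07, 17.33]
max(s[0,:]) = 79.44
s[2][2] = -9.94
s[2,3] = 17.33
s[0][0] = -7.13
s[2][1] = 81.78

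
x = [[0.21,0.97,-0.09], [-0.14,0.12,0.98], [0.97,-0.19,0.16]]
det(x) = 0.995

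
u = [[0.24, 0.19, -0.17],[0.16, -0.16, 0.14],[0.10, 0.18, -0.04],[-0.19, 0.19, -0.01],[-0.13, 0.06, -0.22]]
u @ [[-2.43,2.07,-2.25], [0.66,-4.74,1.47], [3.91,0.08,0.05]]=[[-1.12, -0.42, -0.27], [0.05, 1.1, -0.59], [-0.28, -0.65, 0.04], [0.55, -1.29, 0.71], [-0.5, -0.57, 0.37]]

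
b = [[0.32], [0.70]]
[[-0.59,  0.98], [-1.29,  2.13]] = b @ [[-1.84, 3.05]]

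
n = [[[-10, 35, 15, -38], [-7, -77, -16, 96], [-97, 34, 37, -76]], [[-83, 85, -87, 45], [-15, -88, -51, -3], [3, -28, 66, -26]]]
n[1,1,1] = -88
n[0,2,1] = 34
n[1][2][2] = 66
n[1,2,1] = -28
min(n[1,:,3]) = -26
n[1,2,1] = -28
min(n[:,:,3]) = -76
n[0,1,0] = -7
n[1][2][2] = 66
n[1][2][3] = -26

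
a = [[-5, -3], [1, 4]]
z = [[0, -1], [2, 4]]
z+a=[[-5, -4], [3, 8]]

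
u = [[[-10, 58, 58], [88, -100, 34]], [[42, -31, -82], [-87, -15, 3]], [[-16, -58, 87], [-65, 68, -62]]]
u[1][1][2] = 3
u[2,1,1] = 68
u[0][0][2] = 58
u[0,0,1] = 58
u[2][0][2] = 87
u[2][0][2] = 87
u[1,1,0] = -87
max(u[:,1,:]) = 88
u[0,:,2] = [58, 34]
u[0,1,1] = -100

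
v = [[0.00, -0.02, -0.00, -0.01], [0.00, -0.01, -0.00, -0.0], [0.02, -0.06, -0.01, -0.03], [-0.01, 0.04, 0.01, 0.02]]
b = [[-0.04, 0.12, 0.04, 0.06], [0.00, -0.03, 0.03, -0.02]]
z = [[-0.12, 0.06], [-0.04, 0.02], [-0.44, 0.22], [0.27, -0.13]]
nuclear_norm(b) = 0.19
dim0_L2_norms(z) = [0.53, 0.26]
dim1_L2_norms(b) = [0.15, 0.05]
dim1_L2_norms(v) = [0.02, 0.01, 0.07, 0.05]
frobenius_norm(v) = 0.09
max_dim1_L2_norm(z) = 0.49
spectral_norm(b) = 0.15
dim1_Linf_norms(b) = [0.12, 0.03]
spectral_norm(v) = 0.09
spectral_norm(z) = 0.59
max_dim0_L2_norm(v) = 0.08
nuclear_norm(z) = 0.60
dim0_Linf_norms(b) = [0.04, 0.12, 0.04, 0.06]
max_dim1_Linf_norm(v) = 0.06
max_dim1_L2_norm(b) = 0.15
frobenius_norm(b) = 0.15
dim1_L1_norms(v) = [0.03, 0.01, 0.12, 0.08]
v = z @ b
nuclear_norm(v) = 0.10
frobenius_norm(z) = 0.59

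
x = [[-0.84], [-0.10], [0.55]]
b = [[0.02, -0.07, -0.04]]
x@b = [[-0.02, 0.06, 0.03], [-0.0, 0.01, 0.00], [0.01, -0.04, -0.02]]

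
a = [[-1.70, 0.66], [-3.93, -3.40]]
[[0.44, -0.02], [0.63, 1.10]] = a@[[-0.23,-0.08], [0.08,-0.23]]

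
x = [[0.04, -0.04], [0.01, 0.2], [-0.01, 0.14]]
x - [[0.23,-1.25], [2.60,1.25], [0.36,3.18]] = [[-0.19, 1.21],[-2.59, -1.05],[-0.37, -3.04]]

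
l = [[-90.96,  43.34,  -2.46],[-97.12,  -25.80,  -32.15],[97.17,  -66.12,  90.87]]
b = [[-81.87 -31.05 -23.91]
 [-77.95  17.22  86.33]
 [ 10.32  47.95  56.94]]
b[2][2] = 56.94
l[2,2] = 90.87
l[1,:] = [-97.12, -25.8, -32.15]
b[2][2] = 56.94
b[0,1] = -31.05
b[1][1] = 17.22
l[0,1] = 43.34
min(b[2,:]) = 10.32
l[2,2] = 90.87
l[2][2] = 90.87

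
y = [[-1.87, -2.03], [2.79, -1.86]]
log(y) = [[1.1, -1.91],[2.62, 1.11]]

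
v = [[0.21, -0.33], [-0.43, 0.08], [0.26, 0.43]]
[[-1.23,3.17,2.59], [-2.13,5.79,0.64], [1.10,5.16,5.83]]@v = [[-0.95,1.77], [-2.77,1.44], [-0.47,2.56]]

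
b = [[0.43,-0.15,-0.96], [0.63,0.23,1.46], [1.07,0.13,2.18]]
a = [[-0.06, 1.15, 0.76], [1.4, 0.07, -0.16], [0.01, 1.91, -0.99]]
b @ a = [[-0.25, -1.35, 1.30],[0.3, 3.53, -1.00],[0.14, 5.4, -1.37]]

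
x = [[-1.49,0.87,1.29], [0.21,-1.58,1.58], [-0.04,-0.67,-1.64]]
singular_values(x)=[2.71, 2.15, 0.94]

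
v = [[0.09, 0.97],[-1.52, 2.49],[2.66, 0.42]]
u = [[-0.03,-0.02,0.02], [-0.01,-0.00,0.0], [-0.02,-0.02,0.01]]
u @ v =[[0.08, -0.07],  [-0.00, -0.01],  [0.06, -0.07]]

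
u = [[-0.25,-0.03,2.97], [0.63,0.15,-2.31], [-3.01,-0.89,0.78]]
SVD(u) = [[-0.63, 0.51, -0.59], [0.55, -0.25, -0.80], [-0.56, -0.82, -0.12]] @ diag([4.210540456705716, 2.7150949340695925, 0.0029259928334283425]) @ [[0.52, 0.14, -0.85], [0.81, 0.25, 0.53], [-0.29, 0.96, -0.02]]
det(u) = -0.03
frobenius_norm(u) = 5.01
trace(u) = 0.68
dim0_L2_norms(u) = [3.09, 0.9, 3.84]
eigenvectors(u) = [[-0.65+0.00j,  (-0.65-0j),  -0.29+0.00j], [(0.5+0.08j),  0.50-0.08j,  (0.96+0j)], [(-0.12-0.56j),  -0.12+0.56j,  -0.01+0.00j]]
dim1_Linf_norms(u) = [2.97, 2.31, 3.01]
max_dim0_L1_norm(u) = 6.06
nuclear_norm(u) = 6.93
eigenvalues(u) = [(0.34+2.58j), (0.34-2.58j), (-0+0j)]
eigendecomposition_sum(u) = [[(-0.13+1.71j), -0.02+0.51j, (1.48-0.12j)], [(0.32-1.29j), 0.08-0.39j, (-1.15-0.1j)], [-1.51+0.22j, (-0.45+0.08j), (0.39+1.27j)]] + [[-0.13-1.71j, (-0.02-0.51j), 1.48+0.12j], [0.32+1.29j, 0.08+0.39j, -1.15+0.10j], [-1.51-0.22j, (-0.45-0.08j), (0.39-1.27j)]] + [[0.00+0.00j, 0j, 0.00-0.00j], [-0.00-0.00j, -0.01-0.00j, (-0+0j)], [0.00+0.00j, 0.00+0.00j, 0.00-0.00j]]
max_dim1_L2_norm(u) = 3.23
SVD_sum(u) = [[-1.36, -0.37, 2.23], [1.19, 0.32, -1.94], [-1.21, -0.33, 1.97]] + [[1.11, 0.34, 0.74],[-0.56, -0.17, -0.37],[-1.8, -0.56, -1.2]] + [[0.0, -0.0, 0.00], [0.00, -0.00, 0.00], [0.00, -0.0, 0.00]]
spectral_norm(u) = 4.21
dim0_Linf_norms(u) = [3.01, 0.89, 2.97]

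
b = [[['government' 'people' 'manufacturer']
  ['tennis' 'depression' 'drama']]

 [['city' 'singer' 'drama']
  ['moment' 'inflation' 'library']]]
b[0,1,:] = ['tennis', 'depression', 'drama']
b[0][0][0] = 'government'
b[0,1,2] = 'drama'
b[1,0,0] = 'city'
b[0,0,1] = 'people'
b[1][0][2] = 'drama'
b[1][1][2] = 'library'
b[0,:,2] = ['manufacturer', 'drama']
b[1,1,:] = ['moment', 'inflation', 'library']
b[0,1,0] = 'tennis'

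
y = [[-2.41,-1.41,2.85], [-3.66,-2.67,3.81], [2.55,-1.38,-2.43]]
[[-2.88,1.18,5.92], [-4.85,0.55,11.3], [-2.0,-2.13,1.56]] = y @ [[-0.61, 1.16, -2.35],[1.61, 0.66, -3.01],[-0.73, 1.72, -1.40]]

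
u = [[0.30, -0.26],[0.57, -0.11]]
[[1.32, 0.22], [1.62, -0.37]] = u @ [[2.39, -1.05], [-2.31, -2.05]]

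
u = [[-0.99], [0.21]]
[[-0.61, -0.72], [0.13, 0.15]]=u @ [[0.62, 0.73]]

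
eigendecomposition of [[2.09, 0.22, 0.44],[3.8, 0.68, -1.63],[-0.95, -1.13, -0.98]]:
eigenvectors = [[-0.21, -0.02, -0.12], [-0.90, 0.9, 0.66], [0.38, -0.43, 0.74]]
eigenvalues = [2.24, 1.38, -1.84]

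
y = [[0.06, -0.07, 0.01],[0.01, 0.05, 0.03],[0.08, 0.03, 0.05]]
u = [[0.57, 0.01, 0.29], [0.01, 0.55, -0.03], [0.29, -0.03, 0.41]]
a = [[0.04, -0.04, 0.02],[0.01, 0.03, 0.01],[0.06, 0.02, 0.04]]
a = y @ u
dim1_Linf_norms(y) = [0.07, 0.05, 0.08]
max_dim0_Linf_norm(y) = 0.08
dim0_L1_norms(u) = [0.87, 0.59, 0.73]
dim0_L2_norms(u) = [0.64, 0.55, 0.5]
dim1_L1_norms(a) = [0.1, 0.05, 0.12]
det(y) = -0.00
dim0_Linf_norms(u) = [0.57, 0.55, 0.41]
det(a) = 0.00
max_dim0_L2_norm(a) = 0.07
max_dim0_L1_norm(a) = 0.11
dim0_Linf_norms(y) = [0.08, 0.07, 0.05]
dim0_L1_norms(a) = [0.11, 0.09, 0.07]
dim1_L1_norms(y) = [0.14, 0.09, 0.16]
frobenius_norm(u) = 0.98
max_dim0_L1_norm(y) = 0.15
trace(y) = 0.16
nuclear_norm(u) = 1.53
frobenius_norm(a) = 0.10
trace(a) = 0.11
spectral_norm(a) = 0.09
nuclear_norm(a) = 0.14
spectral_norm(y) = 0.11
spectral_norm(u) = 0.79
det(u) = 0.08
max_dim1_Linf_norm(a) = 0.06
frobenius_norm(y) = 0.15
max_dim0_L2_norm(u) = 0.64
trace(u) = 1.53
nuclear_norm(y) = 0.22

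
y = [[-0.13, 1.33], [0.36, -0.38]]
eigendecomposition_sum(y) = [[0.26, 0.42],[0.11, 0.18]] + [[-0.39, 0.91],[0.25, -0.56]]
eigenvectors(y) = [[0.92, -0.85], [0.40, 0.53]]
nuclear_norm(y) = 1.71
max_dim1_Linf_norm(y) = 1.33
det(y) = -0.43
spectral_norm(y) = 1.40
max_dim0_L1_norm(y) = 1.71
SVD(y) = [[0.95, -0.31], [-0.31, -0.95]] @ diag([1.402146255679589, 0.3062448002557903]) @ [[-0.17, 0.99], [-0.99, -0.17]]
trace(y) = -0.51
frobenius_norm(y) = 1.44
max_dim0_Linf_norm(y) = 1.33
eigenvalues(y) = [0.45, -0.96]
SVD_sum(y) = [[-0.22, 1.31], [0.07, -0.43]] + [[0.09, 0.02], [0.29, 0.05]]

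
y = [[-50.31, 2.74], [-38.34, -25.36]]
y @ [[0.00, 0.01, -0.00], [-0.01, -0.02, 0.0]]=[[-0.03, -0.56, 0.0],  [0.25, 0.12, 0.0]]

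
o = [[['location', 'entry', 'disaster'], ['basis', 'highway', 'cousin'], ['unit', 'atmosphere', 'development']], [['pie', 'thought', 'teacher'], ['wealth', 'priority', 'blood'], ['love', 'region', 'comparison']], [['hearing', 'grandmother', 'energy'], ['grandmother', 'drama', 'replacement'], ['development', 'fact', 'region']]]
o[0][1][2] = 'cousin'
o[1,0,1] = 'thought'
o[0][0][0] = 'location'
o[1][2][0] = 'love'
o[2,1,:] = ['grandmother', 'drama', 'replacement']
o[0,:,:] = [['location', 'entry', 'disaster'], ['basis', 'highway', 'cousin'], ['unit', 'atmosphere', 'development']]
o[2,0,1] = 'grandmother'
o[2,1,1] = 'drama'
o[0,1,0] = 'basis'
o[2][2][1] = 'fact'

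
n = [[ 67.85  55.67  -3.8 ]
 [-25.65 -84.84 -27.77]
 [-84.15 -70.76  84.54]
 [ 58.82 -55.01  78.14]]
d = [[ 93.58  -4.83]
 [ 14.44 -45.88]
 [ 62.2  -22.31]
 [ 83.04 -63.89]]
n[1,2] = -27.77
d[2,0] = 62.2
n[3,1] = -55.01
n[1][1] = -84.84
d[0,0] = 93.58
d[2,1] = -22.31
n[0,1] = 55.67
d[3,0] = 83.04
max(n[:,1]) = 55.67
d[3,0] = 83.04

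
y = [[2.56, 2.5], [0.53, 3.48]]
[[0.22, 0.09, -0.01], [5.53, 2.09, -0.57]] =y @ [[-1.72, -0.65, 0.18], [1.85, 0.7, -0.19]]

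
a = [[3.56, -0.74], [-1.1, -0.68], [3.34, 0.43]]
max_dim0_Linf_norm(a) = 3.56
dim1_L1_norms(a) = [4.3, 1.78, 3.77]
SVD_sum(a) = [[3.57,-0.07], [-1.09,0.02], [3.33,-0.06]] + [[-0.01,  -0.67], [-0.01,  -0.70], [0.01,  0.49]]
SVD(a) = [[-0.71, -0.62],[0.22, -0.64],[-0.67, 0.45]] @ diag([5.00476743898716, 1.0892212271407054]) @ [[-1.00, 0.02], [0.02, 1.0]]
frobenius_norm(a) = 5.12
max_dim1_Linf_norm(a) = 3.56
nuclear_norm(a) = 6.09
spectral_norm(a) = 5.00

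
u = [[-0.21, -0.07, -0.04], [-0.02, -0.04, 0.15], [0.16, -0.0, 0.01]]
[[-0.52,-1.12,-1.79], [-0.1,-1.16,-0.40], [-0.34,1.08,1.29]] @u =[[-0.15,  0.08,  -0.17],[-0.02,  0.05,  -0.17],[0.26,  -0.02,  0.19]]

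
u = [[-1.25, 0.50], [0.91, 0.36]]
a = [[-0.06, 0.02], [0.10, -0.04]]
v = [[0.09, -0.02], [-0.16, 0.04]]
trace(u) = -0.89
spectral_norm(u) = 1.56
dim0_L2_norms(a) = [0.12, 0.04]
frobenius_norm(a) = 0.12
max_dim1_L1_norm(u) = 1.75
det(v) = 0.00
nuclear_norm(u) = 2.14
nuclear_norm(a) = 0.13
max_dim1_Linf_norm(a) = 0.1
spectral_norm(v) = 0.19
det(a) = 0.00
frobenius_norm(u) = 1.66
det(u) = -0.91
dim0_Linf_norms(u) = [1.25, 0.5]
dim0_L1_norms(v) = [0.25, 0.06]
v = a @ u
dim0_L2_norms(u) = [1.55, 0.62]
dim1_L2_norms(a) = [0.06, 0.11]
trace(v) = 0.13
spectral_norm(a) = 0.12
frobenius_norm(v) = 0.19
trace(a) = -0.10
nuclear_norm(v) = 0.19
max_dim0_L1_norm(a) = 0.16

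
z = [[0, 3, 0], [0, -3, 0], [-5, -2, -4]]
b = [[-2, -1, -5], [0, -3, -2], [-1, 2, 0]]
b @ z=[[25, 7, 20], [10, 13, 8], [0, -9, 0]]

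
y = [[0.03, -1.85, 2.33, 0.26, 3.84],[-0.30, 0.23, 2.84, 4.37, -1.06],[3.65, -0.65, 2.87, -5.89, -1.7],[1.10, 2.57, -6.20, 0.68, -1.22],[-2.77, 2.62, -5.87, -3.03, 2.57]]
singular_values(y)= [10.75, 8.22, 5.87, 2.41, 1.13]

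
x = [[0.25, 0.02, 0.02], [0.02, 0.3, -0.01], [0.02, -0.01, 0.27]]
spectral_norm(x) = 0.31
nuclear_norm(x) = 0.82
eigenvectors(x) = [[0.82, -0.49, -0.3], [-0.31, 0.07, -0.95], [-0.49, -0.87, 0.09]]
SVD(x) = [[-0.3, 0.49, -0.82], [-0.95, -0.07, 0.31], [0.09, 0.87, 0.49]] @ diag([0.30728327402642275, 0.28222116404419784, 0.2304955619293796]) @ [[-0.30, -0.95, 0.09],[0.49, -0.07, 0.87],[-0.82, 0.31, 0.49]]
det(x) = 0.02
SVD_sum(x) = [[0.03, 0.09, -0.01], [0.09, 0.28, -0.03], [-0.01, -0.03, 0.0]] + [[0.07, -0.01, 0.12], [-0.01, 0.00, -0.02], [0.12, -0.02, 0.21]] + [[0.15, -0.06, -0.09], [-0.06, 0.02, 0.03], [-0.09, 0.03, 0.06]]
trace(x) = 0.82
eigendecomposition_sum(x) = [[0.15, -0.06, -0.09], [-0.06, 0.02, 0.03], [-0.09, 0.03, 0.06]] + [[0.07,-0.01,0.12],[-0.01,0.00,-0.02],[0.12,-0.02,0.21]] + [[0.03,0.09,-0.01],[0.09,0.28,-0.03],[-0.01,-0.03,0.00]]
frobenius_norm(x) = 0.48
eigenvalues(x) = [0.23, 0.28, 0.31]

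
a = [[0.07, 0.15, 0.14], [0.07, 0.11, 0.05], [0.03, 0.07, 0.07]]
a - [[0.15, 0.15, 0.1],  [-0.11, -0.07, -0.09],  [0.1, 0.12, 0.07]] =[[-0.08, 0.00, 0.04], [0.18, 0.18, 0.14], [-0.07, -0.05, 0.0]]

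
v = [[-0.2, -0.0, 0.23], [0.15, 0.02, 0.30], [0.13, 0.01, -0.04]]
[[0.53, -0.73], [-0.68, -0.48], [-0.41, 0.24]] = v @ [[-3.33, 1.1],[-0.27, 1.23],[-0.60, -2.22]]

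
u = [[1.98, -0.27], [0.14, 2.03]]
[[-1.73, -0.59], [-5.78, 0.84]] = u @ [[-1.25, -0.24],[-2.76, 0.43]]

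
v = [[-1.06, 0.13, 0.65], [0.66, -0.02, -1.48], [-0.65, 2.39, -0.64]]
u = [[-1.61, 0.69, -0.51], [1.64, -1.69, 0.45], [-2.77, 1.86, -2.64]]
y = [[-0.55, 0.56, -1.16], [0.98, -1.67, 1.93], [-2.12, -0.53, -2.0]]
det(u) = -2.88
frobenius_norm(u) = 5.21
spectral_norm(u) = 5.07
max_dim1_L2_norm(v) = 2.56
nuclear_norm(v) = 5.04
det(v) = -2.57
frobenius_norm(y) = 4.27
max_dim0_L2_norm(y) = 3.01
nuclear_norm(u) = 6.68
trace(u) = -5.94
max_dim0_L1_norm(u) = 6.02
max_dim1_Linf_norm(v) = 2.39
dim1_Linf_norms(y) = [1.16, 1.93, 2.12]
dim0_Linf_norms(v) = [1.06, 2.39, 1.48]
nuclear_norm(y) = 5.82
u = v + y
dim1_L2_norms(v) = [1.25, 1.62, 2.56]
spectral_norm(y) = 3.88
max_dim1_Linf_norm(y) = 2.12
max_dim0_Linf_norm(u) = 2.77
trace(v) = -1.72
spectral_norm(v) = 2.58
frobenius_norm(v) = 3.28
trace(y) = -4.22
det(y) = 1.12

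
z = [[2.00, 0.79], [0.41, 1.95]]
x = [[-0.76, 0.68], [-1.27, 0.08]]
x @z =[[-1.24, 0.73],[-2.51, -0.85]]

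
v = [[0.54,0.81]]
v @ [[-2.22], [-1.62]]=[[-2.51]]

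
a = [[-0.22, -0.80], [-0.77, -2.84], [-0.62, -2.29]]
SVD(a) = [[-0.21,0.95], [-0.76,-0.03], [-0.61,-0.3]] @ diag([3.8698049497142026, 0.003106632816673717]) @ [[0.26, 0.97], [-0.97, 0.26]]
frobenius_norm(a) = 3.87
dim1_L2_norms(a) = [0.83, 2.94, 2.37]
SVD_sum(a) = [[-0.22, -0.80], [-0.77, -2.84], [-0.62, -2.29]] + [[-0.0, 0.0], [0.00, -0.00], [0.0, -0.0]]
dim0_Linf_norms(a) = [0.77, 2.84]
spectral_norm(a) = 3.87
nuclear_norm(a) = 3.87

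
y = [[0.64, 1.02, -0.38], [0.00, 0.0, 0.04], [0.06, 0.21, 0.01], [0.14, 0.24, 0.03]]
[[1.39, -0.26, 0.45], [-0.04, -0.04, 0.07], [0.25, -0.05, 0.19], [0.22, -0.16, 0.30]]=y@[[-0.76, -1.21, 0.64], [1.47, 0.16, 0.66], [-1.00, -0.92, 1.66]]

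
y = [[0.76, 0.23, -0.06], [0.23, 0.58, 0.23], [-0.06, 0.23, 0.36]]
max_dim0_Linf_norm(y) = 0.76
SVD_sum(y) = [[0.55, 0.44, 0.12], [0.44, 0.35, 0.1], [0.12, 0.10, 0.03]] + [[0.19, -0.18, -0.22], [-0.18, 0.17, 0.21], [-0.22, 0.21, 0.24]] + [[0.01, -0.03, 0.04], [-0.03, 0.05, -0.07], [0.04, -0.07, 0.09]]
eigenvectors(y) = [[0.30, -0.77, -0.56], [-0.58, -0.62, 0.53], [0.76, -0.17, 0.63]]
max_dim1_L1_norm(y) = 1.05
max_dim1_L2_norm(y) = 0.8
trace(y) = 1.70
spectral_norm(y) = 0.93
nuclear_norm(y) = 1.70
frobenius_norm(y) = 1.12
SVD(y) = [[-0.77, 0.56, 0.3],[-0.62, -0.53, -0.58],[-0.17, -0.63, 0.76]] @ diag([0.9305786403544736, 0.6087851984283313, 0.1606361612171951]) @ [[-0.77, -0.62, -0.17],[0.56, -0.53, -0.63],[0.30, -0.58, 0.76]]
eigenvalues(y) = [0.16, 0.93, 0.61]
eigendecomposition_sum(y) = [[0.01, -0.03, 0.04], [-0.03, 0.05, -0.07], [0.04, -0.07, 0.09]] + [[0.55, 0.44, 0.12], [0.44, 0.35, 0.10], [0.12, 0.10, 0.03]] + [[0.19, -0.18, -0.22], [-0.18, 0.17, 0.21], [-0.22, 0.21, 0.24]]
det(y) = 0.09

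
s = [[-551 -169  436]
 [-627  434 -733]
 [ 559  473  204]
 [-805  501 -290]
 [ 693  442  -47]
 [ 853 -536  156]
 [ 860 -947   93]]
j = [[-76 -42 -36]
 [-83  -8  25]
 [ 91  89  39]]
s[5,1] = -536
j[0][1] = -42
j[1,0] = -83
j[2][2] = 39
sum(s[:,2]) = -181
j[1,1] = -8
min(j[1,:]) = -83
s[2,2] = 204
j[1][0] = -83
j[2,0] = 91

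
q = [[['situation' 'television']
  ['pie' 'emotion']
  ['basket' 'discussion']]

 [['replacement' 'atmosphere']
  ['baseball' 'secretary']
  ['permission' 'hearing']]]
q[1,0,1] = 'atmosphere'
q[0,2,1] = 'discussion'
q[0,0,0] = 'situation'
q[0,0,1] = 'television'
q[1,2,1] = 'hearing'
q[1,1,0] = 'baseball'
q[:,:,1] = [['television', 'emotion', 'discussion'], ['atmosphere', 'secretary', 'hearing']]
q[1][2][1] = 'hearing'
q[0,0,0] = 'situation'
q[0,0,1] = 'television'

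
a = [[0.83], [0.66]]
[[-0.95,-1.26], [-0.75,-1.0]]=a@[[-1.14, -1.52]]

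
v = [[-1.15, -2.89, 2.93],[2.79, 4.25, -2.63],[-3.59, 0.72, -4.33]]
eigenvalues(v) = [(-1.28+1.98j), (-1.28-1.98j), (1.33+0j)]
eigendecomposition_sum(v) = [[0.33+3.53j, -0.56+1.50j, 1.52+1.11j],  [-0.17-3.41j, 0.61-1.42j, (-1.42-1.13j)],  [-2.57-3.30j, -0.39-1.85j, (-2.22-0.14j)]] + [[(0.33-3.53j),(-0.56-1.5j),(1.52-1.11j)], [(-0.17+3.41j),(0.61+1.42j),-1.42+1.13j], [-2.57+3.30j,(-0.39+1.85j),(-2.22+0.14j)]] + [[(-1.81+0j), -1.76-0.00j, -0.12+0.00j], [3.12-0.00j, (3.04+0j), (0.21-0j)], [(1.55-0j), 1.51+0.00j, 0.10-0.00j]]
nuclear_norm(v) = 12.92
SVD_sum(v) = [[-0.65,-2.85,3.07], [0.80,3.49,-3.76], [0.47,2.06,-2.22]] + [[-0.42, -0.14, -0.22], [2.05, 0.69, 1.08], [-4.04, -1.37, -2.12]] + [[-0.08, 0.10, 0.08], [-0.05, 0.07, 0.05], [-0.02, 0.02, 0.02]]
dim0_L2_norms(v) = [4.69, 5.19, 5.85]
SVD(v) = [[-0.58,-0.09,-0.81],[0.70,0.45,-0.55],[0.42,-0.89,-0.19]] @ diag([7.371830845612884, 5.366539896027987, 0.18643907318583133]) @ [[0.15, 0.67, -0.72],  [0.85, 0.29, 0.45],  [0.51, -0.68, -0.53]]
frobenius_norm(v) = 9.12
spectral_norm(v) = 7.37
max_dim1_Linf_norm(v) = 4.33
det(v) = 7.38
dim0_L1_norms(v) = [7.53, 7.86, 9.89]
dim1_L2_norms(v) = [4.27, 5.72, 5.67]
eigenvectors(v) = [[(0.46+0.3j), (0.46-0.3j), (-0.46+0j)], [(-0.43-0.3j), (-0.43+0.3j), (0.79+0j)], [(-0.65+0j), (-0.65-0j), (0.39+0j)]]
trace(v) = -1.23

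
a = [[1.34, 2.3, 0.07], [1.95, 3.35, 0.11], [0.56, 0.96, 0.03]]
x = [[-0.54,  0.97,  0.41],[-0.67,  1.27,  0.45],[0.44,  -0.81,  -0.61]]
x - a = [[-1.88, -1.33, 0.34], [-2.62, -2.08, 0.34], [-0.12, -1.77, -0.64]]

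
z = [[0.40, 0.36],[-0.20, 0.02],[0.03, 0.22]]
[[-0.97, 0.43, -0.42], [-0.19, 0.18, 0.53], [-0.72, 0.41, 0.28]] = z@[[0.60, -0.68, -2.5], [-3.35, 1.96, 1.60]]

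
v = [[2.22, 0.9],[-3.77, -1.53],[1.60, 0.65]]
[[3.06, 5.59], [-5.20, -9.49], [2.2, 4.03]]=v @ [[1.65,  3.33], [-0.67,  -2.0]]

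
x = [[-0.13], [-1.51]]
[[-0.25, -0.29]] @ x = [[0.47]]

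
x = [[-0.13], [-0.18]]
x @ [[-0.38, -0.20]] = [[0.05, 0.03], [0.07, 0.04]]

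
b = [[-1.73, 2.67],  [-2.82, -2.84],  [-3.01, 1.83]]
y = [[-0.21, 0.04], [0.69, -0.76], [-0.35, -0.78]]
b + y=[[-1.94, 2.71], [-2.13, -3.6], [-3.36, 1.05]]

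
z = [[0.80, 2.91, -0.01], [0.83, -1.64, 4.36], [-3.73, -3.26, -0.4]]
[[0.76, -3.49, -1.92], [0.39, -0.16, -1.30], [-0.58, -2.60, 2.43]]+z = [[1.56, -0.58, -1.93], [1.22, -1.80, 3.06], [-4.31, -5.86, 2.03]]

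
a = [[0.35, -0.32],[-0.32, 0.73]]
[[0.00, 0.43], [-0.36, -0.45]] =a@[[-0.73, 1.14], [-0.81, -0.11]]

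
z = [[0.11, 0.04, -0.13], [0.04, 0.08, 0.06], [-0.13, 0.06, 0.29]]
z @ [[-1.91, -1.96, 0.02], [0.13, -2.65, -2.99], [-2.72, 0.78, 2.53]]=[[0.15, -0.42, -0.45], [-0.23, -0.24, -0.09], [-0.53, 0.32, 0.55]]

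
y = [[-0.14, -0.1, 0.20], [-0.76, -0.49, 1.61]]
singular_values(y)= [1.86, 0.05]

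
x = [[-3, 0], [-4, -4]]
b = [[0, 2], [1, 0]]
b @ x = [[-8, -8], [-3, 0]]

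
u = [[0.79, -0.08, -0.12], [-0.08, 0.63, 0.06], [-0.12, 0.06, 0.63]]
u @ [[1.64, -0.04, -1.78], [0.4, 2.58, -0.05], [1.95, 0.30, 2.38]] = [[1.03, -0.27, -1.69], [0.24, 1.65, 0.25], [1.06, 0.35, 1.71]]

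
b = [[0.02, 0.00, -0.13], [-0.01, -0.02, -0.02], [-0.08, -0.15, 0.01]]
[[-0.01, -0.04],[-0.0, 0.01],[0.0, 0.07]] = b @ [[-0.22, -1.11], [0.10, 0.12], [0.04, 0.11]]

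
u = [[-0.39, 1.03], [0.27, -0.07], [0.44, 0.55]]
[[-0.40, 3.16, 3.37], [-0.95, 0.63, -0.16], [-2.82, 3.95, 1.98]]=u @ [[-4.02, 3.48, 0.28], [-1.91, 4.39, 3.38]]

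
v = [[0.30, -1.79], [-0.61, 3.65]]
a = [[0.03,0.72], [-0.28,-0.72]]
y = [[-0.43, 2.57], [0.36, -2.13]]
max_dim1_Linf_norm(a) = 0.72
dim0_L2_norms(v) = [0.68, 4.07]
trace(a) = -0.69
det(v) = 0.00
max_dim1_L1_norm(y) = 3.0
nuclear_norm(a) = 1.21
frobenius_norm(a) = 1.06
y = a @ v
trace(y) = -2.56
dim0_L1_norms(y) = [0.79, 4.7]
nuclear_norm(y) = 3.39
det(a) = 0.18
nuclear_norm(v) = 4.12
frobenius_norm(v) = 4.12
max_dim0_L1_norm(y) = 4.7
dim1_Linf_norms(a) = [0.72, 0.72]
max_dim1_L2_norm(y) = 2.61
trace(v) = 3.95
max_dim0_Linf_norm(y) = 2.57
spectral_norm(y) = 3.38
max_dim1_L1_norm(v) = 4.26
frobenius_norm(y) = 3.38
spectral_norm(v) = 4.12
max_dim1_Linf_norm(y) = 2.57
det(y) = -0.01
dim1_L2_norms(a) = [0.72, 0.77]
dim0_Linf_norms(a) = [0.28, 0.72]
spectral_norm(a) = 1.04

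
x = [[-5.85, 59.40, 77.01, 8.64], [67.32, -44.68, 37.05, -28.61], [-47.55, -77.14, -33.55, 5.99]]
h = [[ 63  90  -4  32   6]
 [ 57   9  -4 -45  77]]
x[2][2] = -33.55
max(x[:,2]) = 77.01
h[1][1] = 9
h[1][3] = -45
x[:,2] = [77.01, 37.05, -33.55]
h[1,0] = 57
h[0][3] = 32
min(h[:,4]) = 6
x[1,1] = -44.68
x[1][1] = -44.68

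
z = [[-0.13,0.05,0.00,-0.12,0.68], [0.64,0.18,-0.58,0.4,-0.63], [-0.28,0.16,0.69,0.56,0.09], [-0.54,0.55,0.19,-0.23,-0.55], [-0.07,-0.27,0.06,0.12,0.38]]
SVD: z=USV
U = [[-0.39,0.28,0.18,0.86,-0.03], [0.81,0.07,-0.35,0.42,0.20], [-0.36,-0.39,-0.83,0.13,-0.11], [0.03,-0.83,0.37,0.22,0.35], [-0.25,0.27,-0.16,-0.13,0.91]]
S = [1.37, 1.13, 0.82, 0.37, 0.13]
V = [[0.49, 0.11, -0.53, 0.1, -0.67], [0.49, -0.5, -0.4, 0.00, 0.59], [-0.25, 0.07, -0.38, -0.89, 0.01], [0.03, 0.81, -0.32, 0.20, 0.44], [-0.68, -0.27, -0.55, 0.40, -0.04]]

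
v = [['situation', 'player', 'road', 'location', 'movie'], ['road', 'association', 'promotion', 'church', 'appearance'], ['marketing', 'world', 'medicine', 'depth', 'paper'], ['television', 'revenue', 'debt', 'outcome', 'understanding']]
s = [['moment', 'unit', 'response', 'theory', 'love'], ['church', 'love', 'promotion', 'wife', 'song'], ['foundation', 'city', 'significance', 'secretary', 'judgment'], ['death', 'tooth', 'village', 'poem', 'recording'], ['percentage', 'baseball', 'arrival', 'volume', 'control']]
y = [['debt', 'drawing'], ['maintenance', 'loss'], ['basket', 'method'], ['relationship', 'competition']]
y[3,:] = ['relationship', 'competition']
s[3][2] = 'village'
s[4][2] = 'arrival'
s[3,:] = ['death', 'tooth', 'village', 'poem', 'recording']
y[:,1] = ['drawing', 'loss', 'method', 'competition']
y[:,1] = ['drawing', 'loss', 'method', 'competition']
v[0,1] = 'player'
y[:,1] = ['drawing', 'loss', 'method', 'competition']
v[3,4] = 'understanding'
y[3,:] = ['relationship', 'competition']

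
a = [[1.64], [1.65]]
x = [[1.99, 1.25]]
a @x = [[3.26, 2.05], [3.28, 2.06]]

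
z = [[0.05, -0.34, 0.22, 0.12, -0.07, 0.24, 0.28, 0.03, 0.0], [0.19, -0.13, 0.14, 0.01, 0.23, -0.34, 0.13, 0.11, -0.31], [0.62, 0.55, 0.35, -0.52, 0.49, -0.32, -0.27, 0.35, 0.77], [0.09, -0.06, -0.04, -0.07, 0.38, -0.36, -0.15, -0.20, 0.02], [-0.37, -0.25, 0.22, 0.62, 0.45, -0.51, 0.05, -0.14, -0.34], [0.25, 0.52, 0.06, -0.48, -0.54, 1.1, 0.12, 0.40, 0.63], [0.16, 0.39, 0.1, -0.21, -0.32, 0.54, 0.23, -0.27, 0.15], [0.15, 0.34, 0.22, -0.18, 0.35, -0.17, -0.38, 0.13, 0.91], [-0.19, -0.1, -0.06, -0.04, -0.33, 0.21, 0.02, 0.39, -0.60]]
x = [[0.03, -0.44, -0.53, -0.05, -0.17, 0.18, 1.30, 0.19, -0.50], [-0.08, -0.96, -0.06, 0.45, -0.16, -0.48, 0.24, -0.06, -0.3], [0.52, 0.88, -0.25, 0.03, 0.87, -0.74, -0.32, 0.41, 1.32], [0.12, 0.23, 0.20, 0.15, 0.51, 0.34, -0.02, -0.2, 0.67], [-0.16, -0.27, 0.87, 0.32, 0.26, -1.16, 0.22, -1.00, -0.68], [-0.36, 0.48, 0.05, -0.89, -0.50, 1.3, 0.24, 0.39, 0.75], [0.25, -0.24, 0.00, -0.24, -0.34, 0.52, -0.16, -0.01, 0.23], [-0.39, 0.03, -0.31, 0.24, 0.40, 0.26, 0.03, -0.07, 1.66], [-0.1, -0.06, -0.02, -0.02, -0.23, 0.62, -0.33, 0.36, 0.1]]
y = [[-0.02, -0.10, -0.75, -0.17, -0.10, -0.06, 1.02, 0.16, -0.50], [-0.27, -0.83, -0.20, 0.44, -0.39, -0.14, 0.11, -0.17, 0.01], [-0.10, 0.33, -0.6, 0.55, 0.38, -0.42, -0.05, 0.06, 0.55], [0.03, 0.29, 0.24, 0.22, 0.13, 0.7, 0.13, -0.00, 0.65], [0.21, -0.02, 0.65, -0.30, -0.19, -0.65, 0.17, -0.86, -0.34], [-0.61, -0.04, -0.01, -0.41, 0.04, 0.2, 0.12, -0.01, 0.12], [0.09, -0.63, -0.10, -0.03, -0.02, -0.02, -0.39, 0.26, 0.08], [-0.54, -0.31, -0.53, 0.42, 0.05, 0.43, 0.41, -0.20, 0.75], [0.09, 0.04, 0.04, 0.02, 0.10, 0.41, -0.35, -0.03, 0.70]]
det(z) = 0.00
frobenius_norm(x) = 4.68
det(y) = 0.02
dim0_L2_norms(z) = [0.85, 1.02, 0.55, 0.99, 1.13, 1.5, 0.64, 0.77, 1.55]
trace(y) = -1.11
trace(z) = 1.51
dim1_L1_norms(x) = [3.39, 2.79, 5.34, 2.44, 4.94, 4.96, 1.99, 3.39, 1.84]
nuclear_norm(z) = 6.74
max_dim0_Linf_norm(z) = 1.1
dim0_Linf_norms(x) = [0.52, 0.96, 0.87, 0.89, 0.87, 1.3, 1.3, 1.0, 1.66]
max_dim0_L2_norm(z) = 1.55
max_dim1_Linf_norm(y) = 1.02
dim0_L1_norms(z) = [2.07, 2.68, 1.41, 2.25, 3.16, 3.79, 1.63, 2.02, 3.73]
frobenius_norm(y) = 3.38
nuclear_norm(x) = 10.95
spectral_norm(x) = 3.11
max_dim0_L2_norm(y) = 1.47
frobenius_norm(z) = 3.16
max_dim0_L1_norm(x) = 6.21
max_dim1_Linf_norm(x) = 1.66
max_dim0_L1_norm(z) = 3.79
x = y + z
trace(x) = 0.40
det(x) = 0.04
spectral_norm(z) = 2.25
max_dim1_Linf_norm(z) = 1.1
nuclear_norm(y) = 8.50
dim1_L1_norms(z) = [1.35, 1.59, 4.24, 1.37, 2.95, 4.1, 2.37, 2.83, 1.94]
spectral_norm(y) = 1.98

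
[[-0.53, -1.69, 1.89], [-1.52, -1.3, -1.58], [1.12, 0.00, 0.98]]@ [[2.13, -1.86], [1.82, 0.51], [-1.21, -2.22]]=[[-6.49, -4.07], [-3.69, 5.67], [1.2, -4.26]]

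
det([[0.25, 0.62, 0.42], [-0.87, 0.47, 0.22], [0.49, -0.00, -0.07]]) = -0.076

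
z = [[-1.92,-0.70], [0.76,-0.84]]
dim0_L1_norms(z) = [2.68, 1.54]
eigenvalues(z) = [(-1.38+0.49j), (-1.38-0.49j)]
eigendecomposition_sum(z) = [[-0.96-0.51j, -0.35-0.99j], [(0.38+1.07j), -0.42+1.01j]] + [[-0.96+0.51j, (-0.35+0.99j)],[0.38-1.07j, -0.42-1.01j]]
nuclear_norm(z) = 3.12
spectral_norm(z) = 2.10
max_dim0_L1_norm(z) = 2.68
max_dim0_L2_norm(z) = 2.06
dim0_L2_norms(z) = [2.06, 1.09]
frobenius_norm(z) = 2.34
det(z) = 2.14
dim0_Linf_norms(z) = [1.92, 0.84]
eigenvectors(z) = [[0.51-0.47j, (0.51+0.47j)],  [-0.72+0.00j, (-0.72-0j)]]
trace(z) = -2.76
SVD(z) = [[-0.96,0.27], [0.27,0.96]] @ diag([2.10201813834375, 1.0203527557045529]) @ [[0.98, 0.21],[0.21, -0.98]]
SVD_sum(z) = [[-1.98, -0.43], [0.55, 0.12]] + [[0.06,-0.27], [0.21,-0.96]]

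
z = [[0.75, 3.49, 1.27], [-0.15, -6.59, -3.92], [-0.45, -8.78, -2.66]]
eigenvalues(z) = [-10.71, 0.57, 1.64]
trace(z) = -8.50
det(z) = -10.00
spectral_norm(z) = 12.45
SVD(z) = [[0.3, -0.17, -0.94], [-0.61, -0.79, -0.05], [-0.73, 0.59, -0.34]] @ diag([12.454752156280575, 1.4537397756947024, 0.5520773407662423]) @ [[0.05, 0.92, 0.38], [-0.19, -0.36, 0.91], [-0.98, 0.12, -0.16]]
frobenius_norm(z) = 12.55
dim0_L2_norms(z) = [0.89, 11.52, 4.9]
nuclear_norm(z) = 14.46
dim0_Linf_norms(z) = [0.75, 8.78, 3.92]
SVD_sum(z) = [[0.19,3.46,1.42], [-0.39,-7.01,-2.87], [-0.48,-8.45,-3.47]] + [[0.05,0.09,-0.23],[0.22,0.42,-1.05],[-0.16,-0.31,0.78]] + [[0.51,  -0.06,  0.08], [0.03,  -0.00,  0.00], [0.19,  -0.02,  0.03]]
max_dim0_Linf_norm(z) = 8.78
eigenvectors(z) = [[0.28,-0.98,-0.35], [-0.66,0.11,-0.40], [-0.70,-0.17,0.85]]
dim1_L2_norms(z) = [3.79, 7.67, 9.19]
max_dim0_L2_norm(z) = 11.52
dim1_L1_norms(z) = [5.51, 10.66, 11.89]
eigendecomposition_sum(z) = [[0.10, 3.02, 1.45],  [-0.23, -7.14, -3.44],  [-0.24, -7.62, -3.67]] + [[0.53, -0.01, 0.22], [-0.06, 0.0, -0.02], [0.09, -0.00, 0.04]] + [[0.12, 0.48, -0.4], [0.14, 0.55, -0.46], [-0.3, -1.16, 0.97]]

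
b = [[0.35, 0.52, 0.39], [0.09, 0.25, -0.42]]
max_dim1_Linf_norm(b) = 0.52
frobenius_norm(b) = 0.89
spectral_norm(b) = 0.74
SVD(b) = [[-1.0, 0.01], [0.01, 1.0]] @ diag([0.7382531751509923, 0.4969730871782477]) @ [[-0.47, -0.7, -0.53], [0.19, 0.51, -0.84]]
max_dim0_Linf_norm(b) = 0.52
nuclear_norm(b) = 1.24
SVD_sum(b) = [[0.35, 0.52, 0.39], [-0.00, -0.0, -0.00]] + [[0.00, 0.00, -0.0], [0.09, 0.25, -0.42]]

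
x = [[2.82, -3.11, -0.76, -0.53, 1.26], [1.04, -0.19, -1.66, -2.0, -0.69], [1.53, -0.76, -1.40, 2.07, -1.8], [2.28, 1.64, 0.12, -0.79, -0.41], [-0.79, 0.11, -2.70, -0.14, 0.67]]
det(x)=-228.177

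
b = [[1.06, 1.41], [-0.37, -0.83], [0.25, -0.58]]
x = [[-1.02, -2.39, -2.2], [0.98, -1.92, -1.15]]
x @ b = [[-0.75, 1.82],[1.46, 3.64]]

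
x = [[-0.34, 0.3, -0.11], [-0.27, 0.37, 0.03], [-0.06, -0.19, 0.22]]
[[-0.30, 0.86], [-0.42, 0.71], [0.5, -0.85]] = x @ [[-0.89, -0.04], [-1.83, 2.06], [0.46, -2.08]]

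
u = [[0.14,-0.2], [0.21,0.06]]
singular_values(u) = [0.27, 0.19]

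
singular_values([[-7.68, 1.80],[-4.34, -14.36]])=[15.01, 7.87]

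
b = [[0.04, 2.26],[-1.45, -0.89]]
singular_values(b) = [2.52, 1.29]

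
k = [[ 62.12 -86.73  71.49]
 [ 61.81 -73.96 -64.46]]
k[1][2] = -64.46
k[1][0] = 61.81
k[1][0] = 61.81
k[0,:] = [62.12, -86.73, 71.49]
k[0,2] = 71.49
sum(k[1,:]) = -76.60999999999999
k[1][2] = -64.46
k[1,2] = -64.46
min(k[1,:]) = -73.96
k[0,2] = 71.49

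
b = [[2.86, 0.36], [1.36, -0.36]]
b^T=[[2.86, 1.36], [0.36, -0.36]]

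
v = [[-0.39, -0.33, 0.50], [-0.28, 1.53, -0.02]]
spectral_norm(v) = 1.58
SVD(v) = [[-0.20,0.98], [0.98,0.20]] @ diag([1.581882920448101, 0.654481799590017]) @ [[-0.12,  0.99,  -0.08], [-0.67,  -0.03,  0.74]]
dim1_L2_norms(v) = [0.71, 1.56]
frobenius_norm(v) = 1.71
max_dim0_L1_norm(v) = 1.86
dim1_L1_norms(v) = [1.22, 1.83]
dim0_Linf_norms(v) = [0.39, 1.53, 0.5]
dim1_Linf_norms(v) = [0.5, 1.53]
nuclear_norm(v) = 2.24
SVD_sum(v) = [[0.04,  -0.31,  0.02],[-0.19,  1.53,  -0.12]] + [[-0.43,  -0.02,  0.48], [-0.09,  -0.00,  0.1]]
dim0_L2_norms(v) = [0.48, 1.57, 0.5]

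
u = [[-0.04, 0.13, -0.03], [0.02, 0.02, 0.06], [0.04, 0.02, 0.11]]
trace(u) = 0.09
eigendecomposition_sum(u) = [[0.01, 0.01, 0.03], [0.02, 0.03, 0.06], [0.03, 0.05, 0.1]] + [[-0.05,0.12,-0.05],[0.00,-0.01,0.00],[0.01,-0.03,0.01]] + [[-0.0, 0.0, -0.00], [-0.00, 0.0, -0.0], [0.00, -0.00, 0.0]]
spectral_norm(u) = 0.14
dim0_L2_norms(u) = [0.06, 0.13, 0.13]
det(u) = -0.00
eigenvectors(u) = [[-0.22, -0.97, -0.91], [-0.49, 0.08, -0.2], [-0.84, 0.24, 0.37]]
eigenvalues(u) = [0.13, -0.04, 0.0]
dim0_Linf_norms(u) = [0.04, 0.13, 0.11]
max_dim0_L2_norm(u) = 0.13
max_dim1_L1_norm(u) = 0.2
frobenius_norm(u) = 0.19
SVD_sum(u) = [[-0.05, 0.07, -0.08], [0.02, -0.02, 0.03], [0.03, -0.05, 0.06]] + [[0.01, 0.06, 0.05], [0.00, 0.04, 0.03], [0.01, 0.07, 0.05]] + [[-0.00, -0.0, 0.0],[0.00, 0.00, -0.00],[-0.0, -0.00, 0.0]]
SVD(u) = [[-0.79, -0.61, 0.06],[0.26, -0.42, -0.87],[0.56, -0.67, 0.49]] @ diag([0.144989243929157, 0.12991577221876643, 0.0001061774598898736]) @ [[0.41, -0.59, 0.69], [-0.08, -0.78, -0.62], [-0.91, -0.20, 0.37]]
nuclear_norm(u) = 0.28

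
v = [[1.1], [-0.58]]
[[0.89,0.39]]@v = [[0.75]]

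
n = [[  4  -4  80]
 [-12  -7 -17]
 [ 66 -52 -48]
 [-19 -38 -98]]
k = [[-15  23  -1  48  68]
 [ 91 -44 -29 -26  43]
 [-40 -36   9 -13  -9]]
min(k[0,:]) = -15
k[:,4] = [68, 43, -9]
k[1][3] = -26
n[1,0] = -12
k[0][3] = 48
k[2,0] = -40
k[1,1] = -44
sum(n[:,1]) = -101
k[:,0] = [-15, 91, -40]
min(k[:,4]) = -9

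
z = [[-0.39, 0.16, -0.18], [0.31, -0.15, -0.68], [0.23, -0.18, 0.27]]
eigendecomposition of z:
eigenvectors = [[0.45,  -0.43,  -0.28],[-0.84,  -0.89,  -0.8],[-0.31,  -0.16,  0.54]]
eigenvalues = [-0.56, -0.12, 0.42]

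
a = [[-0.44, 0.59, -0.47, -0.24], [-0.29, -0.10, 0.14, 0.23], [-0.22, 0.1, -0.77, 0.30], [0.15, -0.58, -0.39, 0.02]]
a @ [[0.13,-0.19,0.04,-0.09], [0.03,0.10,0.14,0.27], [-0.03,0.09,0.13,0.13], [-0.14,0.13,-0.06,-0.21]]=[[0.01,0.07,0.02,0.19], [-0.08,0.09,-0.02,-0.03], [-0.04,0.02,-0.11,-0.12], [0.01,-0.12,-0.13,-0.22]]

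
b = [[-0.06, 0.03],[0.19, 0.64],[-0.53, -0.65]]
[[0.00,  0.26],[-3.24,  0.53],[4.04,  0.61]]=b @ [[-2.22, -3.40],[-4.40, 1.84]]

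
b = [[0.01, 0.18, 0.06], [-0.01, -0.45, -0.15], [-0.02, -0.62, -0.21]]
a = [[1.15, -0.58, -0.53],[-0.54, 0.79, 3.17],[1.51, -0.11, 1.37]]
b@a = [[0.0, 0.13, 0.65], [0.01, -0.33, -1.63], [-0.01, -0.46, -2.24]]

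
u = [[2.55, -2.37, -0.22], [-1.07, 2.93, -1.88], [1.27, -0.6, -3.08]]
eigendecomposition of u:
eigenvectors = [[-0.73,0.81,0.17],[0.66,0.57,0.32],[-0.17,0.17,0.93]]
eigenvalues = [4.62, 0.83, -3.05]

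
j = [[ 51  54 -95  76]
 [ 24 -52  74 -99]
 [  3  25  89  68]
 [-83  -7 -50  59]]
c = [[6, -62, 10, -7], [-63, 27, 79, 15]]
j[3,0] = -83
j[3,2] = -50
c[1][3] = 15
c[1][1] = 27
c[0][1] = -62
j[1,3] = -99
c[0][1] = -62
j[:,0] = [51, 24, 3, -83]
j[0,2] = -95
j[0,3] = 76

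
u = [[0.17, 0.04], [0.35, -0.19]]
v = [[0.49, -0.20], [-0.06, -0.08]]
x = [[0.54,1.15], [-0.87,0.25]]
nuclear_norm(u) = 0.53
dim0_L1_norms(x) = [1.41, 1.4]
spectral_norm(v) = 0.53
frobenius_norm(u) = 0.43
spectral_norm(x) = 1.29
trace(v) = 0.41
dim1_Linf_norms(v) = [0.49, 0.08]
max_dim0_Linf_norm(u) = 0.35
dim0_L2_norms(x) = [1.02, 1.18]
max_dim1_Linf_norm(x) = 1.15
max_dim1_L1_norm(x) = 1.69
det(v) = -0.05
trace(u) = -0.02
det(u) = -0.05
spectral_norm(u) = 0.42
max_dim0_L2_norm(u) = 0.39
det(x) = 1.14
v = x @ u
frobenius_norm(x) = 1.56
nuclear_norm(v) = 0.63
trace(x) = 0.79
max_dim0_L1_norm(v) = 0.55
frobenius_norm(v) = 0.54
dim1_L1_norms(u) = [0.21, 0.54]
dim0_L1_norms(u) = [0.52, 0.23]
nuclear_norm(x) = 2.17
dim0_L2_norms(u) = [0.39, 0.19]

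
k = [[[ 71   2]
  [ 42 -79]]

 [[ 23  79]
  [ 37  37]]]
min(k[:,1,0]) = 37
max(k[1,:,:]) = 79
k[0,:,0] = [71, 42]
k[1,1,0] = 37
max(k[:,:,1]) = 79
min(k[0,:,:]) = -79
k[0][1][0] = 42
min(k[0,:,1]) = -79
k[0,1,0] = 42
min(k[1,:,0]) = 23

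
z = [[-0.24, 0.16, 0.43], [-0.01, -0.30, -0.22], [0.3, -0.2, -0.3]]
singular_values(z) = [0.75, 0.24, 0.1]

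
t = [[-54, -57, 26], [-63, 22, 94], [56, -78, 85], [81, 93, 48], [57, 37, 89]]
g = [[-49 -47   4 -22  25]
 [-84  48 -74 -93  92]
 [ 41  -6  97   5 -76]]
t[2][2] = 85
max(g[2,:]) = 97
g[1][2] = -74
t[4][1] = 37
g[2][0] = 41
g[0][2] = 4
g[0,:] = [-49, -47, 4, -22, 25]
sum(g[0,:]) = -89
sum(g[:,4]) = 41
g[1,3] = -93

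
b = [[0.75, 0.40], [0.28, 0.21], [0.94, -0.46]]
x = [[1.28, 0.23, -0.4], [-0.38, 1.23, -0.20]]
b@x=[[0.81, 0.66, -0.38], [0.28, 0.32, -0.15], [1.38, -0.35, -0.28]]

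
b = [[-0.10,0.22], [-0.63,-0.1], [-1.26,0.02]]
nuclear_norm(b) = 1.65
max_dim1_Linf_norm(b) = 1.26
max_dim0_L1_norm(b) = 1.99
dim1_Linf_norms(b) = [0.22, 0.63, 1.26]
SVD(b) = [[-0.07,0.91], [-0.45,-0.39], [-0.89,0.13]] @ diag([1.4123133355152406, 0.24222106086345135]) @ [[1.0, 0.01], [-0.01, 1.0]]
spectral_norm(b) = 1.41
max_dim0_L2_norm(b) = 1.41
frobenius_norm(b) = 1.43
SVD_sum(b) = [[-0.1, -0.00], [-0.63, -0.01], [-1.26, -0.01]] + [[-0.00, 0.22],[0.0, -0.09],[-0.00, 0.03]]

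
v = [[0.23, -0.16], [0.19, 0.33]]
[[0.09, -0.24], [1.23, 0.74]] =v @ [[2.14, 0.38],[2.49, 2.03]]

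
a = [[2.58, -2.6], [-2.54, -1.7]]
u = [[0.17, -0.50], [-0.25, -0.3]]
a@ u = [[1.09, -0.51], [-0.01, 1.78]]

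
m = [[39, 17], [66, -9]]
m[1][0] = 66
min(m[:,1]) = -9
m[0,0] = 39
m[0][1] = 17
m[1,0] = 66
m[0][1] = 17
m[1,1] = -9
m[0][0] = 39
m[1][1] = -9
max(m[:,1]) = 17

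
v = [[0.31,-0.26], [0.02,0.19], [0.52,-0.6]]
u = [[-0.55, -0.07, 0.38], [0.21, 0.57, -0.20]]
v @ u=[[-0.23, -0.17, 0.17], [0.03, 0.11, -0.03], [-0.41, -0.38, 0.32]]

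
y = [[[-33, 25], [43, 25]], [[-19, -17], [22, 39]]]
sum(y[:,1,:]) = 129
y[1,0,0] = -19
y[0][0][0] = -33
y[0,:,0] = [-33, 43]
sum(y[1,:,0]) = 3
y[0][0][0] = -33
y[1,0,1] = -17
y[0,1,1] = 25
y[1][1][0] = 22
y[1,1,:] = [22, 39]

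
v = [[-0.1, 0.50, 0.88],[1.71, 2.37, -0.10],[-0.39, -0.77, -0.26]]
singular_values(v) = [3.07, 1.0, 0.01]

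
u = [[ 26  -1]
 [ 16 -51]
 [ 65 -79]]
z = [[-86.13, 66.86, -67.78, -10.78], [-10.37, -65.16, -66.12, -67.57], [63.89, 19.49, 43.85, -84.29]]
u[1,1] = -51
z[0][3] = -10.78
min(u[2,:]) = -79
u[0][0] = 26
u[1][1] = -51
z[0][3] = -10.78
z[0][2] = -67.78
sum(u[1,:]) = -35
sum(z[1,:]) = -209.22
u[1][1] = -51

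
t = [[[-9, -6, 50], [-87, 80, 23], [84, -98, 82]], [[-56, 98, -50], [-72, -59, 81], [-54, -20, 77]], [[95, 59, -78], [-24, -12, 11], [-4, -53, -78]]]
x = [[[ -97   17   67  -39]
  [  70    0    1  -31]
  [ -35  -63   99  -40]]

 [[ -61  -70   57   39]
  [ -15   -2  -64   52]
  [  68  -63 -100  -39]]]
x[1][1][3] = 52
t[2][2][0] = -4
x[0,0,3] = -39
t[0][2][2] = 82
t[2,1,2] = 11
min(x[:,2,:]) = -100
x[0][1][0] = 70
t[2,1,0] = -24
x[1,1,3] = 52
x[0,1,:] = [70, 0, 1, -31]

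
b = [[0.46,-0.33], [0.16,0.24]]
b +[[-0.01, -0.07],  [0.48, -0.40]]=[[0.45, -0.4], [0.64, -0.16]]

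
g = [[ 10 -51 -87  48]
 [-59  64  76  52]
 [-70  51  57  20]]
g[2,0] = -70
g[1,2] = 76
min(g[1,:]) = -59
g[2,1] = 51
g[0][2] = -87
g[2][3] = 20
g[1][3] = 52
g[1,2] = 76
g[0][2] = -87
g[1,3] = 52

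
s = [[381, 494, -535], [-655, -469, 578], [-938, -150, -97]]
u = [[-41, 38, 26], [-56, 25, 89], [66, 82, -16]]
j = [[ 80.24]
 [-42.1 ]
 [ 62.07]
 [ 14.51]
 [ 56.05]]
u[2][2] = -16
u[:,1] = [38, 25, 82]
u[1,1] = 25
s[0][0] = 381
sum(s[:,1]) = -125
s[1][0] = -655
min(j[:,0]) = -42.1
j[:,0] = [80.24, -42.1, 62.07, 14.51, 56.05]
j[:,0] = [80.24, -42.1, 62.07, 14.51, 56.05]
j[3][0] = 14.51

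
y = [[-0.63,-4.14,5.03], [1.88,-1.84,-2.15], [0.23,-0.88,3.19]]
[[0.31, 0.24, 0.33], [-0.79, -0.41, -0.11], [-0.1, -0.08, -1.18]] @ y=[[0.33,-2.02,2.10], [-0.30,4.12,-3.44], [-0.36,1.6,-4.10]]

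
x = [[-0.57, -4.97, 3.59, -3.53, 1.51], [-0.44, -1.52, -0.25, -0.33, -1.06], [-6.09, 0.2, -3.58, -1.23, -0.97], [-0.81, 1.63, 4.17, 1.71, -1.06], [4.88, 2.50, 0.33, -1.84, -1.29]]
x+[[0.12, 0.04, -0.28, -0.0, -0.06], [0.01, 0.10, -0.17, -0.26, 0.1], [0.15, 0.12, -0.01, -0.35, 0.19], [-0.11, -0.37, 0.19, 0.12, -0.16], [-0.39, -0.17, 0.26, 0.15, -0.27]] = [[-0.45, -4.93, 3.31, -3.53, 1.45], [-0.43, -1.42, -0.42, -0.59, -0.96], [-5.94, 0.32, -3.59, -1.58, -0.78], [-0.92, 1.26, 4.36, 1.83, -1.22], [4.49, 2.33, 0.59, -1.69, -1.56]]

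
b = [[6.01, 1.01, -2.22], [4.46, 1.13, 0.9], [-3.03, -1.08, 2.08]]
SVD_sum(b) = [[6.10, 1.35, -1.60], [4.00, 0.89, -1.05], [-3.41, -0.76, 0.90]] + [[-0.15,-0.03,-0.62], [0.49,0.11,1.95], [0.3,0.06,1.18]] + [[0.07, -0.31, -0.0], [-0.03, 0.14, 0.00], [0.09, -0.39, -0.0]]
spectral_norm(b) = 8.51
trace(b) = 9.22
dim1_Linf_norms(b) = [6.01, 4.46, 3.03]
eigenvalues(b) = [(7.96+0j), (0.63+0.99j), (0.63-0.99j)]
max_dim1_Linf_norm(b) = 6.01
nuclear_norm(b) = 11.48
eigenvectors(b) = [[(0.76+0j),(0.13-0.13j),0.13+0.13j], [(0.44+0j),-0.90+0.00j,(-0.9-0j)], [(-0.47+0j),(-0.15-0.36j),(-0.15+0.36j)]]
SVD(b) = [[-0.76,0.26,0.60], [-0.50,-0.83,-0.27], [0.42,-0.5,0.75]] @ diag([8.51387714622035, 2.4408520598267205, 0.5262481934472244]) @ [[-0.95, -0.21, 0.25],[-0.24, -0.05, -0.97],[0.22, -0.98, -0.0]]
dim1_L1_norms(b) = [9.24, 6.49, 6.19]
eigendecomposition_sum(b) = [[5.99-0.00j,  1.21+0.00j,  -2.07+0.00j], [(3.42-0j),  (0.69+0j),  -1.18+0.00j], [-3.71+0.00j,  (-0.75-0j),  1.29+0.00j]] + [[0.01+0.16j,(-0.1-0.04j),(-0.07+0.23j)], [(0.52-0.63j),0.22+0.49j,(1.04-0.56j)], [0.34+0.11j,-0.16+0.17j,(0.4+0.33j)]] + [[0.01-0.16j, -0.10+0.04j, -0.07-0.23j], [0.52+0.63j, (0.22-0.49j), (1.04+0.56j)], [(0.34-0.11j), -0.16-0.17j, 0.40-0.33j]]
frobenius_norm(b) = 8.87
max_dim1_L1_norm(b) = 9.24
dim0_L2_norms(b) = [8.07, 1.86, 3.17]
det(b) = 10.94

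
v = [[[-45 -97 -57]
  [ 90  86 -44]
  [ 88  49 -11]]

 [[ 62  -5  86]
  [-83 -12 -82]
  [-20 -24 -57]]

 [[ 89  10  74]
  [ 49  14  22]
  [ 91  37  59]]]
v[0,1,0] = 90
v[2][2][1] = 37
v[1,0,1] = -5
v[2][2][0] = 91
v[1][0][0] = 62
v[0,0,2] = -57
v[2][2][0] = 91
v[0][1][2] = -44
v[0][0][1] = -97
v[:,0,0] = [-45, 62, 89]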